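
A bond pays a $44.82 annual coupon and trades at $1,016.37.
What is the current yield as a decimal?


Formula: Current yield = annual coupon / price
Substituting: CY = $44.82 / $1,016.37
CY = 0.044098

0.044098


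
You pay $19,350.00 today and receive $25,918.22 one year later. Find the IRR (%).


Formula: IRR = C1/C0 - 1
Substituting: IRR = $25,918.22 / $19,350.00 - 1
Ratio: 1.339443 - 1 = 0.339443
IRR = 33.9443%

33.9443%


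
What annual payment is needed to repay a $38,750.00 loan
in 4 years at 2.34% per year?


Formula: PMT = PV * r / (1 - (1+r)^(-n))
Denominator: 1 - (1 + 0.0234)^(-4) = 0.088371
Numerator: $38,750.00 * 0.0234 = 906.75
PMT = 906.75 / 0.088371 = $10,260.77

$10,260.77


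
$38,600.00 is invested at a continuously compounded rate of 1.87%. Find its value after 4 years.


Formula: FV = P * e^(r*t)
Exponent: r*t = 0.0187 * 4 = 0.0748
e^(0.0748) = 1.077669
FV = $38,600.00 * 1.077669 = $41,598.01

$41,598.01


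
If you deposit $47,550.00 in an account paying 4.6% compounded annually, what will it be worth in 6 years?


Formula: FV = P * (1 + r)^n
Substituting: FV = $47,550.00 * (1 + 0.046)^6
Growth factor: (1.046)^6 = 1.309755
FV = $47,550.00 * 1.309755 = $62,278.86

$62,278.86


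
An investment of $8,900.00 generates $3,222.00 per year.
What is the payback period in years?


Formula: Payback = investment / annual cash flow
Substituting: Payback = $8,900.00 / $3,222.00
Payback = 2.7623 years

2.7623 years


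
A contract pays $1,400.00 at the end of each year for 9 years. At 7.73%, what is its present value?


Formula: PV = PMT * (1 - (1+r)^(-n)) / r
Discount factor: (1 + 0.0773)^(-9) = 0.511647
Bracket: 1 - 0.511647 = 0.488353
PV = $1,400.00 * 0.488353 / 0.0773 = $8,844.69

$8,844.69


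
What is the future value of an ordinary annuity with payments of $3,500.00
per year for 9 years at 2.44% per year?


Formula: FV = PMT * ((1+r)^n - 1) / r
Growth factor: (1 + 0.0244)^9 = 1.242299
Numerator: 1.242299 - 1 = 0.242299
FV = $3,500.00 * 0.242299 / 0.0244 = $34,756.00

$34,756.00


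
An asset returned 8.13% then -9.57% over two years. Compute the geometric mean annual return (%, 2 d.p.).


Formula: Geometric mean = ((1+r1)*(1+r2))^(1/2) - 1
Product: (1 + 0.0813) * (1 + -0.0957) = 1.0813 * 0.9043 = 0.97782
Square root: 0.97782^0.5 = 0.988848
Geometric mean = 0.988848 - 1 = -0.011152
As percentage: -1.12%

-1.12%


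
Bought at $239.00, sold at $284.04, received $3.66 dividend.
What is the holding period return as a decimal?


Formula: HPR = (P1 - P0 + D) / P0
Gain: $284.04 - $239.00 + $3.66 = $48.70
HPR = $48.70 / $239.00 = 0.2038

0.2038


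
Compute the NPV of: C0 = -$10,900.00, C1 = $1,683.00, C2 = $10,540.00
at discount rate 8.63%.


Formula: NPV = C0 + C1/(1+r) + C2/(1+r)^2
Discount C1: $1,683.00 / (1 + 0.0863) = $1,549.30
Discount C2: $10,540.00 / (1 + 0.0863)^2 = $8,931.84
NPV = -$10,900.00 + $1,549.30 + $8,931.84 = -$418.86

-$418.86


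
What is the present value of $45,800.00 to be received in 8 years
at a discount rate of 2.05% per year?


Formula: PV = FV / (1 + r)^n
Substituting: PV = $45,800.00 / (1 + 0.0205)^8
Discount factor: (1.0205)^8 = 1.176262
PV = $45,800.00 / 1.176262 = $38,936.90

$38,936.90


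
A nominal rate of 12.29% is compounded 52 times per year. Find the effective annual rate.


Formula: EAR = (1 + r/m)^m - 1
Period rate: r/m = 0.1229 / 52 = 0.002363
Compounding: (1 + 0.002363)^52 = 1.130607
EAR = 1.130607 - 1 = 0.130607

0.130607


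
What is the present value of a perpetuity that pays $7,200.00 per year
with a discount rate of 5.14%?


Formula: PV = C / r
Substituting: PV = $7,200.00 / 0.0514
PV = $140,077.82

$140,077.82


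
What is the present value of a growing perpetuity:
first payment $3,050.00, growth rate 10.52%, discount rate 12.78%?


Formula: PV = C / (r - g)
Spread: r - g = 0.1278 - 0.1052 = 0.0226
Substituting: PV = $3,050.00 / 0.0226
PV = $134,955.75

$134,955.75


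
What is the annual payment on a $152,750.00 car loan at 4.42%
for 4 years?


Formula: PMT = PV * r / (1 - (1+r)^(-n))
Denominator: 1 - (1 + 0.0442)^(-4) = 0.158866
Numerator: $152,750.00 * 0.0442 = 6751.55
PMT = 6751.55 / 0.158866 = $42,498.42

$42,498.42


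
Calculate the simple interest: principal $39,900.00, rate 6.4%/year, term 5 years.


Formula: I = P * r * t
Substituting: I = $39,900.00 * 0.064 * 5
Step: I = $39,900.00 * 0.32
I = $12,768.00

$12,768.00


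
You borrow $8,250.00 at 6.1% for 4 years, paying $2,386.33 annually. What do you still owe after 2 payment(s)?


Formula: Balance = PV*(1+r)^k - PMT*((1+r)^k - 1)/r
Growth: (1 + 0.061)^2 = 1.125721
Accumulated factor: ((1+r)^k - 1)/r = 2.061
Balance = $8,250.00 * 1.125721 - $2,386.33 * 2.061
Balance = $4,368.97

$4,368.97


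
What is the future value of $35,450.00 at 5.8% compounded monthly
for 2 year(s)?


Formula: FV = P * (1 + r/m)^(m*t)
Period rate: r/m = 0.058 / 12 = 0.004833
Total periods: m*t = 12 * 2 = 24
Growth factor: (1 + 0.004833)^24 = 1.122682
FV = $35,450.00 * 1.122682 = $39,799.08

$39,799.08


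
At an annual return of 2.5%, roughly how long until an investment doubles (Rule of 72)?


Formula: Years ≈ 72 / r
Substituting: Years ≈ 72 / 2.5
Years ≈ 28.8

28.8 years


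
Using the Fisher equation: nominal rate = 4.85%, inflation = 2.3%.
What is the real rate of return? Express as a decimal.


Formula: (1 + r_real) = (1 + r_nom) / (1 + inflation)
Substituting: (1 + r_real) = 1.0485 / 1.023
(1 + r_real) = 1.024927
r_real = 1.024927 - 1 = 0.024927

0.024927


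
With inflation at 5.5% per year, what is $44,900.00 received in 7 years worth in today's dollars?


Formula: Real value = nominal / (1 + inflation)^years
Price level: (1 + 0.055)^7 = 1.454679
Real value = $44,900.00 / 1.454679 = $30,865.91

$30,865.91


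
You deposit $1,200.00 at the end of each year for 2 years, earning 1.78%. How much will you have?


Formula: FV = PMT * ((1+r)^n - 1) / r
Growth factor: (1 + 0.0178)^2 = 1.035917
Numerator: 1.035917 - 1 = 0.035917
FV = $1,200.00 * 0.035917 / 0.0178 = $2,421.36

$2,421.36


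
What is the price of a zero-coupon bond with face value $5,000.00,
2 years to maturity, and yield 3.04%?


Formula: Price = FV / (1 + r)^n
Substituting: Price = $5,000.00 / (1 + 0.0304)^2
Discount factor: (1.0304)^2 = 1.061724
Price = $5,000.00 / 1.061724 = $4,709.32

$4,709.32


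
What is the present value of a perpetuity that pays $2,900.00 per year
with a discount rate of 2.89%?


Formula: PV = C / r
Substituting: PV = $2,900.00 / 0.0289
PV = $100,346.02

$100,346.02


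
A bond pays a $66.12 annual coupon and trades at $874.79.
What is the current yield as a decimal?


Formula: Current yield = annual coupon / price
Substituting: CY = $66.12 / $874.79
CY = 0.075584

0.075584


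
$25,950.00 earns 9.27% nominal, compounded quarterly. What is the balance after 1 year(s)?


Formula: FV = P * (1 + r/m)^(m*t)
Period rate: r/m = 0.0927 / 4 = 0.023175
Total periods: m*t = 4 * 1 = 4
Growth factor: (1 + 0.023175)^4 = 1.095973
FV = $25,950.00 * 1.095973 = $28,440.49

$28,440.49


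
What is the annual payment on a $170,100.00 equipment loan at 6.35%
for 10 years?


Formula: PMT = PV * r / (1 - (1+r)^(-n))
Denominator: 1 - (1 + 0.0635)^(-10) = 0.459712
Numerator: $170,100.00 * 0.0635 = 10801.35
PMT = 10801.35 / 0.459712 = $23,495.89

$23,495.89


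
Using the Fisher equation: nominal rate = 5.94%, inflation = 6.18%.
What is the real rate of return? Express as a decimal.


Formula: (1 + r_real) = (1 + r_nom) / (1 + inflation)
Substituting: (1 + r_real) = 1.0594 / 1.0618
(1 + r_real) = 0.99774
r_real = 0.99774 - 1 = -0.00226

-0.00226


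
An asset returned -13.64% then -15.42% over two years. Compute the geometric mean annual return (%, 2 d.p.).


Formula: Geometric mean = ((1+r1)*(1+r2))^(1/2) - 1
Product: (1 + -0.1364) * (1 + -0.1542) = 0.8636 * 0.8458 = 0.730433
Square root: 0.730433^0.5 = 0.854654
Geometric mean = 0.854654 - 1 = -0.145346
As percentage: -14.53%

-14.53%


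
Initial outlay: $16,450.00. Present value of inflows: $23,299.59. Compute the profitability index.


Formula: PI = PV(cash flows) / initial investment
Substituting: PI = $23,299.59 / $16,450.00
PI = 1.4164

1.4164


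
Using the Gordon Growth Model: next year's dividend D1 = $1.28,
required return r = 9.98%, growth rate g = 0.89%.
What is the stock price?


Formula: P = D1 / (r - g)
Spread: r - g = 0.0998 - 0.0089 = 0.0909
Substituting: P = $1.28 / 0.0909
P = $14.08

$14.08


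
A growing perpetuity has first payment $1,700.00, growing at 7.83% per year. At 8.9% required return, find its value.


Formula: PV = C / (r - g)
Spread: r - g = 0.089 - 0.0783 = 0.0107
Substituting: PV = $1,700.00 / 0.0107
PV = $158,878.50

$158,878.50


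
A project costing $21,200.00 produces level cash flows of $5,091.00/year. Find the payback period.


Formula: Payback = investment / annual cash flow
Substituting: Payback = $21,200.00 / $5,091.00
Payback = 4.1642 years

4.1642 years


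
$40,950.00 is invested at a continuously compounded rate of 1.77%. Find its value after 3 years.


Formula: FV = P * e^(r*t)
Exponent: r*t = 0.0177 * 3 = 0.0531
e^(0.0531) = 1.054535
FV = $40,950.00 * 1.054535 = $43,183.21

$43,183.21


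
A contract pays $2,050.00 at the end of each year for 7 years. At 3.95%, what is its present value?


Formula: PV = PMT * (1 - (1+r)^(-n)) / r
Discount factor: (1 + 0.0395)^(-7) = 0.76248
Bracket: 1 - 0.76248 = 0.23752
PV = $2,050.00 * 0.23752 / 0.0395 = $12,326.98

$12,326.98


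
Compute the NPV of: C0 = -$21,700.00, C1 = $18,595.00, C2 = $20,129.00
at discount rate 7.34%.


Formula: NPV = C0 + C1/(1+r) + C2/(1+r)^2
Discount C1: $18,595.00 / (1 + 0.0734) = $17,323.46
Discount C2: $20,129.00 / (1 + 0.0734)^2 = $17,470.25
NPV = -$21,700.00 + $17,323.46 + $17,470.25 = $13,093.70

$13,093.70


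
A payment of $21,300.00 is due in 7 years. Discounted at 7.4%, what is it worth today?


Formula: PV = FV / (1 + r)^n
Substituting: PV = $21,300.00 / (1 + 0.074)^7
Discount factor: (1.074)^7 = 1.648276
PV = $21,300.00 / 1.648276 = $12,922.59

$12,922.59


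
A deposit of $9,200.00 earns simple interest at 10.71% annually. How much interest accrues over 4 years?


Formula: I = P * r * t
Substituting: I = $9,200.00 * 0.1071 * 4
Step: I = $9,200.00 * 0.4284
I = $3,941.28

$3,941.28


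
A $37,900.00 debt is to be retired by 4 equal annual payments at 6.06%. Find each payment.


Formula: PMT = PV * r / (1 - (1+r)^(-n))
Denominator: 1 - (1 + 0.0606)^(-4) = 0.209697
Numerator: $37,900.00 * 0.0606 = 2296.74
PMT = 2296.74 / 0.209697 = $10,952.65

$10,952.65


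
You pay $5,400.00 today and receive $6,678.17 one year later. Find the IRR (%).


Formula: IRR = C1/C0 - 1
Substituting: IRR = $6,678.17 / $5,400.00 - 1
Ratio: 1.236698 - 1 = 0.236698
IRR = 23.6698%

23.6698%


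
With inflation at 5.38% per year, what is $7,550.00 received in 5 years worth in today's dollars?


Formula: Real value = nominal / (1 + inflation)^years
Price level: (1 + 0.0538)^5 = 1.299544
Real value = $7,550.00 / 1.299544 = $5,809.73

$5,809.73


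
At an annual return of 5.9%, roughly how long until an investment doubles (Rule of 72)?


Formula: Years ≈ 72 / r
Substituting: Years ≈ 72 / 5.9
Years ≈ 12.2

12.2 years


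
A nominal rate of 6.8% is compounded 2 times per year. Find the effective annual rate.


Formula: EAR = (1 + r/m)^m - 1
Period rate: r/m = 0.068 / 2 = 0.034
Compounding: (1 + 0.034)^2 = 1.069156
EAR = 1.069156 - 1 = 0.069156

0.069156


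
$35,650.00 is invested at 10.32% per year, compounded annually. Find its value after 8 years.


Formula: FV = P * (1 + r)^n
Substituting: FV = $35,650.00 * (1 + 0.1032)^8
Growth factor: (1.1032)^8 = 2.193987
FV = $35,650.00 * 2.193987 = $78,215.63

$78,215.63


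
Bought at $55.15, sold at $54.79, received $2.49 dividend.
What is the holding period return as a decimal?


Formula: HPR = (P1 - P0 + D) / P0
Gain: $54.79 - $55.15 + $2.49 = $2.13
HPR = $2.13 / $55.15 = 0.0386

0.0386


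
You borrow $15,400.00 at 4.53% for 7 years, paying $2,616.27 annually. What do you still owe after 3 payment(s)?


Formula: Balance = PV*(1+r)^k - PMT*((1+r)^k - 1)/r
Growth: (1 + 0.0453)^3 = 1.142149
Accumulated factor: ((1+r)^k - 1)/r = 3.137952
Balance = $15,400.00 * 1.142149 - $2,616.27 * 3.137952
Balance = $9,379.37

$9,379.37


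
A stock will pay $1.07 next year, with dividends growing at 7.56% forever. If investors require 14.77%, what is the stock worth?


Formula: P = D1 / (r - g)
Spread: r - g = 0.1477 - 0.0756 = 0.0721
Substituting: P = $1.07 / 0.0721
P = $14.84

$14.84


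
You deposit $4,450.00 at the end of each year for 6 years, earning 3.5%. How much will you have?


Formula: FV = PMT * ((1+r)^n - 1) / r
Growth factor: (1 + 0.035)^6 = 1.229255
Numerator: 1.229255 - 1 = 0.229255
FV = $4,450.00 * 0.229255 / 0.035 = $29,148.18

$29,148.18


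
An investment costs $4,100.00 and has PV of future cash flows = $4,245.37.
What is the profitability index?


Formula: PI = PV(cash flows) / initial investment
Substituting: PI = $4,245.37 / $4,100.00
PI = 1.0355

1.0355


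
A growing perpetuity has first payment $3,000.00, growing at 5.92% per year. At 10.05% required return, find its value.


Formula: PV = C / (r - g)
Spread: r - g = 0.1005 - 0.0592 = 0.0413
Substituting: PV = $3,000.00 / 0.0413
PV = $72,639.23

$72,639.23


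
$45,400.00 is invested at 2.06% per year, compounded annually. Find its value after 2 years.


Formula: FV = P * (1 + r)^n
Substituting: FV = $45,400.00 * (1 + 0.0206)^2
Growth factor: (1.0206)^2 = 1.041624
FV = $45,400.00 * 1.041624 = $47,289.75

$47,289.75


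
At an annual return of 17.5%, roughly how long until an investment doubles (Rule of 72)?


Formula: Years ≈ 72 / r
Substituting: Years ≈ 72 / 17.5
Years ≈ 4.1

4.1 years


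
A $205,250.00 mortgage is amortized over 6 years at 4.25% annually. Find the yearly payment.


Formula: PMT = PV * r / (1 - (1+r)^(-n))
Denominator: 1 - (1 + 0.0425)^(-6) = 0.220989
Numerator: $205,250.00 * 0.0425 = 8723.125
PMT = 8723.125 / 0.220989 = $39,473.13

$39,473.13


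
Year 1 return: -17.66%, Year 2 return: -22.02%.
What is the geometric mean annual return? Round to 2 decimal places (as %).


Formula: Geometric mean = ((1+r1)*(1+r2))^(1/2) - 1
Product: (1 + -0.1766) * (1 + -0.2202) = 0.8234 * 0.7798 = 0.642087
Square root: 0.642087^0.5 = 0.801304
Geometric mean = 0.801304 - 1 = -0.198696
As percentage: -19.87%

-19.87%


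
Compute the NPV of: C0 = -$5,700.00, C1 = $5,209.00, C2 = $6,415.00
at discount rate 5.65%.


Formula: NPV = C0 + C1/(1+r) + C2/(1+r)^2
Discount C1: $5,209.00 / (1 + 0.0565) = $4,930.43
Discount C2: $6,415.00 / (1 + 0.0565)^2 = $5,747.22
NPV = -$5,700.00 + $4,930.43 + $5,747.22 = $4,977.65

$4,977.65


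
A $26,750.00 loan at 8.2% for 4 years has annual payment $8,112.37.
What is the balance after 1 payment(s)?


Formula: Balance = PV*(1+r)^k - PMT*((1+r)^k - 1)/r
Growth: (1 + 0.082)^1 = 1.082
Accumulated factor: ((1+r)^k - 1)/r = 1.0
Balance = $26,750.00 * 1.082 - $8,112.37 * 1.0
Balance = $20,831.13

$20,831.13


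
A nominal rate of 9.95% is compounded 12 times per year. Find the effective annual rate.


Formula: EAR = (1 + r/m)^m - 1
Period rate: r/m = 0.0995 / 12 = 0.008292
Compounding: (1 + 0.008292)^12 = 1.104165
EAR = 1.104165 - 1 = 0.104165

0.104165


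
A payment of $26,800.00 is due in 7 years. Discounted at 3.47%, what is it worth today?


Formula: PV = FV / (1 + r)^n
Substituting: PV = $26,800.00 / (1 + 0.0347)^7
Discount factor: (1.0347)^7 = 1.2697
PV = $26,800.00 / 1.2697 = $21,107.35

$21,107.35


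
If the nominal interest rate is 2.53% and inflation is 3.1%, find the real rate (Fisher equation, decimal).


Formula: (1 + r_real) = (1 + r_nom) / (1 + inflation)
Substituting: (1 + r_real) = 1.0253 / 1.031
(1 + r_real) = 0.994471
r_real = 0.994471 - 1 = -0.005529

-0.005529


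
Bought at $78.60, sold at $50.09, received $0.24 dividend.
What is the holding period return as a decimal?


Formula: HPR = (P1 - P0 + D) / P0
Gain: $50.09 - $78.60 + $0.24 = -$28.27
HPR = -$28.27 / $78.60 = -0.3597

-0.3597


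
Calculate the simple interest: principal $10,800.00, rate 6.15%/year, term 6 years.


Formula: I = P * r * t
Substituting: I = $10,800.00 * 0.0615 * 6
Step: I = $10,800.00 * 0.369
I = $3,985.20

$3,985.20


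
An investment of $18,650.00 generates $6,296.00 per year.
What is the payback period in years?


Formula: Payback = investment / annual cash flow
Substituting: Payback = $18,650.00 / $6,296.00
Payback = 2.9622 years

2.9622 years


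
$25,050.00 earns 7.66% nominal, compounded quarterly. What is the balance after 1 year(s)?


Formula: FV = P * (1 + r/m)^(m*t)
Period rate: r/m = 0.0766 / 4 = 0.01915
Total periods: m*t = 4 * 1 = 4
Growth factor: (1 + 0.01915)^4 = 1.078829
FV = $25,050.00 * 1.078829 = $27,024.66

$27,024.66


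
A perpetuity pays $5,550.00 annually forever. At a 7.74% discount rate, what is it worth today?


Formula: PV = C / r
Substituting: PV = $5,550.00 / 0.0774
PV = $71,705.43

$71,705.43


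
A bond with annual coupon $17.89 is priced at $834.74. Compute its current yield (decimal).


Formula: Current yield = annual coupon / price
Substituting: CY = $17.89 / $834.74
CY = 0.021432

0.021432


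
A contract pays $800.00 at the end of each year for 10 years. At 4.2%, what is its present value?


Formula: PV = PMT * (1 - (1+r)^(-n)) / r
Discount factor: (1 + 0.042)^(-10) = 0.662709
Bracket: 1 - 0.662709 = 0.337291
PV = $800.00 * 0.337291 / 0.042 = $6,424.59

$6,424.59


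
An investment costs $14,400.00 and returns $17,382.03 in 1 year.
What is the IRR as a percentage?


Formula: IRR = C1/C0 - 1
Substituting: IRR = $17,382.03 / $14,400.00 - 1
Ratio: 1.207085 - 1 = 0.207085
IRR = 20.7085%

20.7085%


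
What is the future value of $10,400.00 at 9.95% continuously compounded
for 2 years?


Formula: FV = P * e^(r*t)
Exponent: r*t = 0.0995 * 2 = 0.199
e^(0.199) = 1.220182
FV = $10,400.00 * 1.220182 = $12,689.89

$12,689.89


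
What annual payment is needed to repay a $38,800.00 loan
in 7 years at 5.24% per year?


Formula: PMT = PV * r / (1 - (1+r)^(-n))
Denominator: 1 - (1 + 0.0524)^(-7) = 0.300586
Numerator: $38,800.00 * 0.0524 = 2033.12
PMT = 2033.12 / 0.300586 = $6,763.85

$6,763.85


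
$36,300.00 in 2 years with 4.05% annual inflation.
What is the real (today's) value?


Formula: Real value = nominal / (1 + inflation)^years
Price level: (1 + 0.0405)^2 = 1.08264
Real value = $36,300.00 / 1.08264 = $33,529.14

$33,529.14


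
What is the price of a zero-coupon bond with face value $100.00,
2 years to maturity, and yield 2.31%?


Formula: Price = FV / (1 + r)^n
Substituting: Price = $100.00 / (1 + 0.0231)^2
Discount factor: (1.0231)^2 = 1.046734
Price = $100.00 / 1.046734 = $95.54

$95.54


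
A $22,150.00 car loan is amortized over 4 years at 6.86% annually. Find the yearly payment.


Formula: PMT = PV * r / (1 - (1+r)^(-n))
Denominator: 1 - (1 + 0.0686)^(-4) = 0.233099
Numerator: $22,150.00 * 0.0686 = 1519.49
PMT = 1519.49 / 0.233099 = $6,518.65

$6,518.65


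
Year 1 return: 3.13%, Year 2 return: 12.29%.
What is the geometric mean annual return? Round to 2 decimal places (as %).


Formula: Geometric mean = ((1+r1)*(1+r2))^(1/2) - 1
Product: (1 + 0.0313) * (1 + 0.1229) = 1.0313 * 1.1229 = 1.158047
Square root: 1.158047^0.5 = 1.076126
Geometric mean = 1.076126 - 1 = 0.076126
As percentage: 7.61%

7.61%


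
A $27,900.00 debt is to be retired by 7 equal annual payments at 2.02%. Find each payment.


Formula: PMT = PV * r / (1 - (1+r)^(-n))
Denominator: 1 - (1 + 0.0202)^(-7) = 0.130634
Numerator: $27,900.00 * 0.0202 = 563.58
PMT = 563.58 / 0.130634 = $4,314.20

$4,314.20


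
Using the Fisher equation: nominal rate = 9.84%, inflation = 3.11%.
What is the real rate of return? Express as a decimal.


Formula: (1 + r_real) = (1 + r_nom) / (1 + inflation)
Substituting: (1 + r_real) = 1.0984 / 1.0311
(1 + r_real) = 1.06527
r_real = 1.06527 - 1 = 0.06527

0.06527


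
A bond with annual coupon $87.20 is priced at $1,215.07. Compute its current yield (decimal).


Formula: Current yield = annual coupon / price
Substituting: CY = $87.20 / $1,215.07
CY = 0.071765

0.071765


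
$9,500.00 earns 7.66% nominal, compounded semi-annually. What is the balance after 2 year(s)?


Formula: FV = P * (1 + r/m)^(m*t)
Period rate: r/m = 0.0766 / 2 = 0.0383
Total periods: m*t = 2 * 2 = 4
Growth factor: (1 + 0.0383)^4 = 1.162228
FV = $9,500.00 * 1.162228 = $11,041.17

$11,041.17


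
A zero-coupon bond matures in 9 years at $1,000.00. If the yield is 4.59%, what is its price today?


Formula: Price = FV / (1 + r)^n
Substituting: Price = $1,000.00 / (1 + 0.0459)^9
Discount factor: (1.0459)^9 = 1.497654
Price = $1,000.00 / 1.497654 = $667.71

$667.71


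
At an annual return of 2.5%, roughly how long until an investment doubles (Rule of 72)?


Formula: Years ≈ 72 / r
Substituting: Years ≈ 72 / 2.5
Years ≈ 28.8

28.8 years


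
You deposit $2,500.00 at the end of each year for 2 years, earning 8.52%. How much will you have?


Formula: FV = PMT * ((1+r)^n - 1) / r
Growth factor: (1 + 0.0852)^2 = 1.177659
Numerator: 1.177659 - 1 = 0.177659
FV = $2,500.00 * 0.177659 / 0.0852 = $5,213.00

$5,213.00


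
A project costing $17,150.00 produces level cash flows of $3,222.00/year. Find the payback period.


Formula: Payback = investment / annual cash flow
Substituting: Payback = $17,150.00 / $3,222.00
Payback = 5.3228 years

5.3228 years


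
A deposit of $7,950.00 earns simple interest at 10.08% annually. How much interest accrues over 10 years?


Formula: I = P * r * t
Substituting: I = $7,950.00 * 0.1008 * 10
Step: I = $7,950.00 * 1.008
I = $8,013.60

$8,013.60


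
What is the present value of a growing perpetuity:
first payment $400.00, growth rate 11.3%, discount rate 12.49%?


Formula: PV = C / (r - g)
Spread: r - g = 0.1249 - 0.113 = 0.0119
Substituting: PV = $400.00 / 0.0119
PV = $33,613.45

$33,613.45


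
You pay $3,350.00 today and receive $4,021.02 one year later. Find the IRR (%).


Formula: IRR = C1/C0 - 1
Substituting: IRR = $4,021.02 / $3,350.00 - 1
Ratio: 1.200304 - 1 = 0.200304
IRR = 20.0304%

20.0304%


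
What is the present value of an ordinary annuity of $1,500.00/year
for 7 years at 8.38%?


Formula: PV = PMT * (1 - (1+r)^(-n)) / r
Discount factor: (1 + 0.0838)^(-7) = 0.569319
Bracket: 1 - 0.569319 = 0.430681
PV = $1,500.00 * 0.430681 / 0.0838 = $7,709.08

$7,709.08


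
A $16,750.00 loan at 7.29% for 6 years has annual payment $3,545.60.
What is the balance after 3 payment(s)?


Formula: Balance = PV*(1+r)^k - PMT*((1+r)^k - 1)/r
Growth: (1 + 0.0729)^3 = 1.235031
Accumulated factor: ((1+r)^k - 1)/r = 3.224014
Balance = $16,750.00 * 1.235031 - $3,545.60 * 3.224014
Balance = $9,255.70

$9,255.70


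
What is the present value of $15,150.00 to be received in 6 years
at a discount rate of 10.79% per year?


Formula: PV = FV / (1 + r)^n
Substituting: PV = $15,150.00 / (1 + 0.1079)^6
Discount factor: (1.1079)^6 = 1.849283
PV = $15,150.00 / 1.849283 = $8,192.36

$8,192.36


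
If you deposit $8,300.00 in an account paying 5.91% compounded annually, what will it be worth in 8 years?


Formula: FV = P * (1 + r)^n
Substituting: FV = $8,300.00 * (1 + 0.0591)^8
Growth factor: (1.0591)^8 = 1.583054
FV = $8,300.00 * 1.583054 = $13,139.35

$13,139.35


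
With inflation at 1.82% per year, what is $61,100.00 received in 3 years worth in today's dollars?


Formula: Real value = nominal / (1 + inflation)^years
Price level: (1 + 0.0182)^3 = 1.0556
Real value = $61,100.00 / 1.0556 = $57,881.79

$57,881.79


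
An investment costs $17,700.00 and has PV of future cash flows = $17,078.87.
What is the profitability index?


Formula: PI = PV(cash flows) / initial investment
Substituting: PI = $17,078.87 / $17,700.00
PI = 0.9649

0.9649


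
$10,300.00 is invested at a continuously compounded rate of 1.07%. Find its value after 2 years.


Formula: FV = P * e^(r*t)
Exponent: r*t = 0.0107 * 2 = 0.0214
e^(0.0214) = 1.021631
FV = $10,300.00 * 1.021631 = $10,522.80

$10,522.80


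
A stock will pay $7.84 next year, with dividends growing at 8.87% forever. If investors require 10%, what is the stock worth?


Formula: P = D1 / (r - g)
Spread: r - g = 0.1 - 0.0887 = 0.0113
Substituting: P = $7.84 / 0.0113
P = $693.81

$693.81


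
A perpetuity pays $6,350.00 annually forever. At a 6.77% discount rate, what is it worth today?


Formula: PV = C / r
Substituting: PV = $6,350.00 / 0.0677
PV = $93,796.16

$93,796.16


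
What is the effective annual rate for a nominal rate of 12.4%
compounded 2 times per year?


Formula: EAR = (1 + r/m)^m - 1
Period rate: r/m = 0.124 / 2 = 0.062
Compounding: (1 + 0.062)^2 = 1.127844
EAR = 1.127844 - 1 = 0.127844

0.127844


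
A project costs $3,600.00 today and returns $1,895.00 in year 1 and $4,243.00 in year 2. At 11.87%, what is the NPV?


Formula: NPV = C0 + C1/(1+r) + C2/(1+r)^2
Discount C1: $1,895.00 / (1 + 0.1187) = $1,693.93
Discount C2: $4,243.00 / (1 + 0.1187)^2 = $3,390.36
NPV = -$3,600.00 + $1,693.93 + $3,390.36 = $1,484.29

$1,484.29


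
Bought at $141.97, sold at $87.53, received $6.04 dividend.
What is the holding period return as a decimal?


Formula: HPR = (P1 - P0 + D) / P0
Gain: $87.53 - $141.97 + $6.04 = -$48.40
HPR = -$48.40 / $141.97 = -0.3409

-0.3409


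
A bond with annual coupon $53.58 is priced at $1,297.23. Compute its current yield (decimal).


Formula: Current yield = annual coupon / price
Substituting: CY = $53.58 / $1,297.23
CY = 0.041303

0.041303


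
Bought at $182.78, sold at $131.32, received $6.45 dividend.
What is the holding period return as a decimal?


Formula: HPR = (P1 - P0 + D) / P0
Gain: $131.32 - $182.78 + $6.45 = -$45.01
HPR = -$45.01 / $182.78 = -0.2463

-0.2463


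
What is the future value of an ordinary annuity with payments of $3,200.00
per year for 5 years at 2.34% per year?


Formula: FV = PMT * ((1+r)^n - 1) / r
Growth factor: (1 + 0.0234)^5 = 1.122605
Numerator: 1.122605 - 1 = 0.122605
FV = $3,200.00 * 0.122605 / 0.0234 = $16,766.53

$16,766.53


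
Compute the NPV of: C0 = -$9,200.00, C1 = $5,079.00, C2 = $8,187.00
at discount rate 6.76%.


Formula: NPV = C0 + C1/(1+r) + C2/(1+r)^2
Discount C1: $5,079.00 / (1 + 0.0676) = $4,757.40
Discount C2: $8,187.00 / (1 + 0.0676)^2 = $7,183.03
NPV = -$9,200.00 + $4,757.40 + $7,183.03 = $2,740.43

$2,740.43


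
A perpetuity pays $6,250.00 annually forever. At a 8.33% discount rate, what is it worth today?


Formula: PV = C / r
Substituting: PV = $6,250.00 / 0.0833
PV = $75,030.01

$75,030.01


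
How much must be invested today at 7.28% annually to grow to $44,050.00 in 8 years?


Formula: PV = FV / (1 + r)^n
Substituting: PV = $44,050.00 / (1 + 0.0728)^8
Discount factor: (1.0728)^8 = 1.754487
PV = $44,050.00 / 1.754487 = $25,107.06

$25,107.06


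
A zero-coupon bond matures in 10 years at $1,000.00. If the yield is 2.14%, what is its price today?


Formula: Price = FV / (1 + r)^n
Substituting: Price = $1,000.00 / (1 + 0.0214)^10
Discount factor: (1.0214)^10 = 1.235829
Price = $1,000.00 / 1.235829 = $809.17

$809.17


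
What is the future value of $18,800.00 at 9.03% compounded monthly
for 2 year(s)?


Formula: FV = P * (1 + r/m)^(m*t)
Period rate: r/m = 0.0903 / 12 = 0.007525
Total periods: m*t = 12 * 2 = 24
Growth factor: (1 + 0.007525)^24 = 1.197126
FV = $18,800.00 * 1.197126 = $22,505.97

$22,505.97


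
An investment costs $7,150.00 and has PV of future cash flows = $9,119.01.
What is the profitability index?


Formula: PI = PV(cash flows) / initial investment
Substituting: PI = $9,119.01 / $7,150.00
PI = 1.2754

1.2754


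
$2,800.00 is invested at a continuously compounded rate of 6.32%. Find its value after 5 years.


Formula: FV = P * e^(r*t)
Exponent: r*t = 0.0632 * 5 = 0.316
e^(0.316) = 1.37163
FV = $2,800.00 * 1.37163 = $3,840.56

$3,840.56


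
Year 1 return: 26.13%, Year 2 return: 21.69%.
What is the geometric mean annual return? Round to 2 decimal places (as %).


Formula: Geometric mean = ((1+r1)*(1+r2))^(1/2) - 1
Product: (1 + 0.2613) * (1 + 0.2169) = 1.2613 * 1.2169 = 1.534876
Square root: 1.534876^0.5 = 1.238901
Geometric mean = 1.238901 - 1 = 0.238901
As percentage: 23.89%

23.89%


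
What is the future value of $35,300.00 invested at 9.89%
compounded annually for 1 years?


Formula: FV = P * (1 + r)^n
Substituting: FV = $35,300.00 * (1 + 0.0989)^1
Growth factor: (1.0989)^1 = 1.0989
FV = $35,300.00 * 1.0989 = $38,791.17

$38,791.17


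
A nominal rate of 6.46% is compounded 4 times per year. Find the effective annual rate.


Formula: EAR = (1 + r/m)^m - 1
Period rate: r/m = 0.0646 / 4 = 0.01615
Compounding: (1 + 0.01615)^4 = 1.066182
EAR = 1.066182 - 1 = 0.066182

0.066182


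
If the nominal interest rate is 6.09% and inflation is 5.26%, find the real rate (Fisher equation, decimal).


Formula: (1 + r_real) = (1 + r_nom) / (1 + inflation)
Substituting: (1 + r_real) = 1.0609 / 1.0526
(1 + r_real) = 1.007885
r_real = 1.007885 - 1 = 0.007885

0.007885


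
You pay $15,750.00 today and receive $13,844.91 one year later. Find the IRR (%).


Formula: IRR = C1/C0 - 1
Substituting: IRR = $13,844.91 / $15,750.00 - 1
Ratio: 0.879042 - 1 = -0.120958
IRR = -12.0958%

-12.0958%


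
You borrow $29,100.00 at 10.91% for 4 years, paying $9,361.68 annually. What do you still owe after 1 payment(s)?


Formula: Balance = PV*(1+r)^k - PMT*((1+r)^k - 1)/r
Growth: (1 + 0.1091)^1 = 1.1091
Accumulated factor: ((1+r)^k - 1)/r = 1.0
Balance = $29,100.00 * 1.1091 - $9,361.68 * 1.0
Balance = $22,913.13

$22,913.13


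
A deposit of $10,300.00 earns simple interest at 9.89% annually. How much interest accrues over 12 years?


Formula: I = P * r * t
Substituting: I = $10,300.00 * 0.0989 * 12
Step: I = $10,300.00 * 1.1868
I = $12,224.04

$12,224.04


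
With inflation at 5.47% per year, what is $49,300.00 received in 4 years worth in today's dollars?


Formula: Real value = nominal / (1 + inflation)^years
Price level: (1 + 0.0547)^4 = 1.237416
Real value = $49,300.00 / 1.237416 = $39,841.08

$39,841.08


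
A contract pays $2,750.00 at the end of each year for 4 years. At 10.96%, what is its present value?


Formula: PV = PMT * (1 - (1+r)^(-n)) / r
Discount factor: (1 + 0.1096)^(-4) = 0.659681
Bracket: 1 - 0.659681 = 0.340319
PV = $2,750.00 * 0.340319 / 0.1096 = $8,539.02

$8,539.02


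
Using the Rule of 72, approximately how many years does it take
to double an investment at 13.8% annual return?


Formula: Years ≈ 72 / r
Substituting: Years ≈ 72 / 13.8
Years ≈ 5.2

5.2 years


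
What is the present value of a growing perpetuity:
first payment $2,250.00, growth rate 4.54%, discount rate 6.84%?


Formula: PV = C / (r - g)
Spread: r - g = 0.0684 - 0.0454 = 0.023
Substituting: PV = $2,250.00 / 0.023
PV = $97,826.09

$97,826.09


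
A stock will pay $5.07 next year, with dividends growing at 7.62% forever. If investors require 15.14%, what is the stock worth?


Formula: P = D1 / (r - g)
Spread: r - g = 0.1514 - 0.0762 = 0.0752
Substituting: P = $5.07 / 0.0752
P = $67.42

$67.42


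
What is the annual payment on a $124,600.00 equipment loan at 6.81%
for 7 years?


Formula: PMT = PV * r / (1 - (1+r)^(-n))
Denominator: 1 - (1 + 0.0681)^(-7) = 0.369454
Numerator: $124,600.00 * 0.0681 = 8485.26
PMT = 8485.26 / 0.369454 = $22,967.01

$22,967.01


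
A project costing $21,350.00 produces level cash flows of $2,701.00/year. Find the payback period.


Formula: Payback = investment / annual cash flow
Substituting: Payback = $21,350.00 / $2,701.00
Payback = 7.9045 years

7.9045 years


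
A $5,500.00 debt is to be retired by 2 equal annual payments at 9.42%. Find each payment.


Formula: PMT = PV * r / (1 - (1+r)^(-n))
Denominator: 1 - (1 + 0.0942)^(-2) = 0.164769
Numerator: $5,500.00 * 0.0942 = 518.1
PMT = 518.1 / 0.164769 = $3,144.40

$3,144.40


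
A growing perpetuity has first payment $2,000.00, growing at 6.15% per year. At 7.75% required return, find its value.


Formula: PV = C / (r - g)
Spread: r - g = 0.0775 - 0.0615 = 0.016
Substituting: PV = $2,000.00 / 0.016
PV = $125,000.00

$125,000.00


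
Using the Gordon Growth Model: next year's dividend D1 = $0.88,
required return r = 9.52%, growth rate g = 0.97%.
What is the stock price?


Formula: P = D1 / (r - g)
Spread: r - g = 0.0952 - 0.0097 = 0.0855
Substituting: P = $0.88 / 0.0855
P = $10.29

$10.29


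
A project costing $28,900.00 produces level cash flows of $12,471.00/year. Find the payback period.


Formula: Payback = investment / annual cash flow
Substituting: Payback = $28,900.00 / $12,471.00
Payback = 2.3174 years

2.3174 years


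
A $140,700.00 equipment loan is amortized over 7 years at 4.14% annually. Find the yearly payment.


Formula: PMT = PV * r / (1 - (1+r)^(-n))
Denominator: 1 - (1 + 0.0414)^(-7) = 0.247205
Numerator: $140,700.00 * 0.0414 = 5824.98
PMT = 5824.98 / 0.247205 = $23,563.40

$23,563.40


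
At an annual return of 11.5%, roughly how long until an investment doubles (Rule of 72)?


Formula: Years ≈ 72 / r
Substituting: Years ≈ 72 / 11.5
Years ≈ 6.3

6.3 years


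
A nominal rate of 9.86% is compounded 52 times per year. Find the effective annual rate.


Formula: EAR = (1 + r/m)^m - 1
Period rate: r/m = 0.0986 / 52 = 0.001896
Compounding: (1 + 0.001896)^52 = 1.103522
EAR = 1.103522 - 1 = 0.103522

0.103522


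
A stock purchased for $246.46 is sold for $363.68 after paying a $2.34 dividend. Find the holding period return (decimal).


Formula: HPR = (P1 - P0 + D) / P0
Gain: $363.68 - $246.46 + $2.34 = $119.56
HPR = $119.56 / $246.46 = 0.4851

0.4851


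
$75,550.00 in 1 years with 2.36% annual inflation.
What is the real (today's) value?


Formula: Real value = nominal / (1 + inflation)^years
Price level: (1 + 0.0236)^1 = 1.0236
Real value = $75,550.00 / 1.0236 = $73,808.13

$73,808.13


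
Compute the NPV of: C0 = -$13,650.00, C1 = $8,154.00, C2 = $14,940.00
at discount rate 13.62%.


Formula: NPV = C0 + C1/(1+r) + C2/(1+r)^2
Discount C1: $8,154.00 / (1 + 0.1362) = $7,176.55
Discount C2: $14,940.00 / (1 + 0.1362)^2 = $11,572.87
NPV = -$13,650.00 + $7,176.55 + $11,572.87 = $5,099.42

$5,099.42


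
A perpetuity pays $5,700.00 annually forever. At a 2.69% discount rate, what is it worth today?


Formula: PV = C / r
Substituting: PV = $5,700.00 / 0.0269
PV = $211,895.91

$211,895.91


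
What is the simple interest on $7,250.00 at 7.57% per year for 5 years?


Formula: I = P * r * t
Substituting: I = $7,250.00 * 0.0757 * 5
Step: I = $7,250.00 * 0.3785
I = $2,744.13

$2,744.13


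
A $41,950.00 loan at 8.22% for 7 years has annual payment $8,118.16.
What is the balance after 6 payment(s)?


Formula: Balance = PV*(1+r)^k - PMT*((1+r)^k - 1)/r
Growth: (1 + 0.0822)^6 = 1.606368
Accumulated factor: ((1+r)^k - 1)/r = 7.376746
Balance = $41,950.00 * 1.606368 - $8,118.16 * 7.376746
Balance = $7,501.56

$7,501.56


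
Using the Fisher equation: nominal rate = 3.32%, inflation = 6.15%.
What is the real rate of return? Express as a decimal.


Formula: (1 + r_real) = (1 + r_nom) / (1 + inflation)
Substituting: (1 + r_real) = 1.0332 / 1.0615
(1 + r_real) = 0.97334
r_real = 0.97334 - 1 = -0.02666

-0.02666


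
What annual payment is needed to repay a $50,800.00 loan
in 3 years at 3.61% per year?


Formula: PMT = PV * r / (1 - (1+r)^(-n))
Denominator: 1 - (1 + 0.0361)^(-3) = 0.100927
Numerator: $50,800.00 * 0.0361 = 1833.88
PMT = 1833.88 / 0.100927 = $18,170.37

$18,170.37


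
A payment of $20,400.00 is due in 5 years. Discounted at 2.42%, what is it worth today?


Formula: PV = FV / (1 + r)^n
Substituting: PV = $20,400.00 / (1 + 0.0242)^5
Discount factor: (1.0242)^5 = 1.127
PV = $20,400.00 / 1.127 = $18,101.16

$18,101.16


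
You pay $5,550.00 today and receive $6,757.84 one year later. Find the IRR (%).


Formula: IRR = C1/C0 - 1
Substituting: IRR = $6,757.84 / $5,550.00 - 1
Ratio: 1.217629 - 1 = 0.217629
IRR = 21.7629%

21.7629%


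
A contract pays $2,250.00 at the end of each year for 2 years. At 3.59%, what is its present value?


Formula: PV = PMT * (1 - (1+r)^(-n)) / r
Discount factor: (1 + 0.0359)^(-2) = 0.931889
Bracket: 1 - 0.931889 = 0.068111
PV = $2,250.00 * 0.068111 / 0.0359 = $4,268.78

$4,268.78


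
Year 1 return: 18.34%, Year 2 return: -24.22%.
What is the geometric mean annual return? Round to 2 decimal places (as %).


Formula: Geometric mean = ((1+r1)*(1+r2))^(1/2) - 1
Product: (1 + 0.1834) * (1 + -0.2422) = 1.1834 * 0.7578 = 0.896781
Square root: 0.896781^0.5 = 0.946985
Geometric mean = 0.946985 - 1 = -0.053015
As percentage: -5.30%

-5.30%


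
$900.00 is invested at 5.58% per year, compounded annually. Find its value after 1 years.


Formula: FV = P * (1 + r)^n
Substituting: FV = $900.00 * (1 + 0.0558)^1
Growth factor: (1.0558)^1 = 1.0558
FV = $900.00 * 1.0558 = $950.22

$950.22


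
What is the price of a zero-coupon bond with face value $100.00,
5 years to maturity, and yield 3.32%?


Formula: Price = FV / (1 + r)^n
Substituting: Price = $100.00 / (1 + 0.0332)^5
Discount factor: (1.0332)^5 = 1.177394
Price = $100.00 / 1.177394 = $84.93

$84.93


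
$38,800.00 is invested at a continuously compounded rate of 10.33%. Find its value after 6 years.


Formula: FV = P * e^(r*t)
Exponent: r*t = 0.1033 * 6 = 0.6198
e^(0.6198) = 1.858556
FV = $38,800.00 * 1.858556 = $72,111.98

$72,111.98


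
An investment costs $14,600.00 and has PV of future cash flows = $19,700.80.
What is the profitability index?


Formula: PI = PV(cash flows) / initial investment
Substituting: PI = $19,700.80 / $14,600.00
PI = 1.3494

1.3494


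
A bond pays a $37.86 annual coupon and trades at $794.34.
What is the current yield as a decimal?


Formula: Current yield = annual coupon / price
Substituting: CY = $37.86 / $794.34
CY = 0.047662

0.047662


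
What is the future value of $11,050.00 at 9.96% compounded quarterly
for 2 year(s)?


Formula: FV = P * (1 + r/m)^(m*t)
Period rate: r/m = 0.0996 / 4 = 0.0249
Total periods: m*t = 4 * 2 = 8
Growth factor: (1 + 0.0249)^8 = 1.217452
FV = $11,050.00 * 1.217452 = $13,452.85

$13,452.85


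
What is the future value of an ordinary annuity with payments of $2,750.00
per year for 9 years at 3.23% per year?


Formula: FV = PMT * ((1+r)^n - 1) / r
Growth factor: (1 + 0.0323)^9 = 1.331231
Numerator: 1.331231 - 1 = 0.331231
FV = $2,750.00 * 0.331231 / 0.0323 = $28,200.76

$28,200.76


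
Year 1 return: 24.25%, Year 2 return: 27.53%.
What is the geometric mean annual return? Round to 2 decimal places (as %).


Formula: Geometric mean = ((1+r1)*(1+r2))^(1/2) - 1
Product: (1 + 0.2425) * (1 + 0.2753) = 1.2425 * 1.2753 = 1.58456
Square root: 1.58456^0.5 = 1.258793
Geometric mean = 1.258793 - 1 = 0.258793
As percentage: 25.88%

25.88%


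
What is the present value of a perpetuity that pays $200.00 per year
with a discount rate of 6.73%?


Formula: PV = C / r
Substituting: PV = $200.00 / 0.0673
PV = $2,971.77

$2,971.77


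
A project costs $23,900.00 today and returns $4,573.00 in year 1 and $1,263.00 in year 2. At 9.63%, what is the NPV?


Formula: NPV = C0 + C1/(1+r) + C2/(1+r)^2
Discount C1: $4,573.00 / (1 + 0.0963) = $4,171.30
Discount C2: $1,263.00 / (1 + 0.0963)^2 = $1,050.86
NPV = -$23,900.00 + $4,171.30 + $1,050.86 = -$18,677.84

-$18,677.84


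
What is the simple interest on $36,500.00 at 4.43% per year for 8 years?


Formula: I = P * r * t
Substituting: I = $36,500.00 * 0.0443 * 8
Step: I = $36,500.00 * 0.3544
I = $12,935.60

$12,935.60
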